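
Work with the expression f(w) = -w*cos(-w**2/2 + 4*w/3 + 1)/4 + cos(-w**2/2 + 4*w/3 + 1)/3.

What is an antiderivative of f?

The substitution u = -w**2/2 + 4*w/3 + 1 works: f is exactly (dF/du)*(du/dw) for that inner function.
Check: d/dw[sin(-w**2/2 + 4*w/3 + 1)/4] = -w*cos(-w**2/2 + 4*w/3 + 1)/4 + cos(-w**2/2 + 4*w/3 + 1)/3 = f(w).

An antiderivative is F(w) = sin(-w**2/2 + 4*w/3 + 1)/4.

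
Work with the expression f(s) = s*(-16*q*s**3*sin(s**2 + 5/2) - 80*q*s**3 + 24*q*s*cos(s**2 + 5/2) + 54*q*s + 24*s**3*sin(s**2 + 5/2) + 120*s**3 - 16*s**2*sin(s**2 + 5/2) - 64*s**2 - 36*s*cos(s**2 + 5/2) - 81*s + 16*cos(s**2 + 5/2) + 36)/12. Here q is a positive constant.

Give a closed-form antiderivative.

An antiderivative is F(s) = s**2*(8*s**2 - 4*cos(s**2 + 5/2) - 9)*(-2*q*s + 3*s - 2)/12.

Recognize the product-rule pattern: f = u'v + uv' with u = 4*s**2/3 - 2*cos(s**2 + 5/2)/3 - 3/2, v = -q*s**3 + 3*s**3/2 - s**2, so integration by parts undoes it.
Check: d/ds[s**2*(8*s**2 - 4*cos(s**2 + 5/2) - 9)*(-2*q*s + 3*s - 2)/12] = -4*q*s**4*sin(s**2 + 5/2)/3 - 20*q*s**4/3 + 2*q*s**2*cos(s**2 + 5/2) + 9*q*s**2/2 + 2*s**4*sin(s**2 + 5/2) + 10*s**4 - 4*s**3*sin(s**2 + 5/2)/3 - 16*s**3/3 - 3*s**2*cos(s**2 + 5/2) - 27*s**2/4 + 4*s*cos(s**2 + 5/2)/3 + 3*s, which equals f(s).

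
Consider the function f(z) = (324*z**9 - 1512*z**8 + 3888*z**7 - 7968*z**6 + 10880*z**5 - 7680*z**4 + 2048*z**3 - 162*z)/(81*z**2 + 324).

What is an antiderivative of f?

Since d/dz undoes antidifferentiation here, F'(z) = f(z) is required of F(z).
Check: d/dz[z**8/2 - 8*z**7/3 + 16*z**6/3 - 128*z**5/27 + 128*z**4/81 - log(z**2 + 4)] = (324*z**9 - 1512*z**8 + 3888*z**7 - 7968*z**6 + 10880*z**5 - 7680*z**4 + 2048*z**3 - 162*z)/(81*z**2 + 324) = f(z).

An antiderivative is F(z) = z**8/2 - 8*z**7/3 + 16*z**6/3 - 128*z**5/27 + 128*z**4/81 - log(z**2 + 4).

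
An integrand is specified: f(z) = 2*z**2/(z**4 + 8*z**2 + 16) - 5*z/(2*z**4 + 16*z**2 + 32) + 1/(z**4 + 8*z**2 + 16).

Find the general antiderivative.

F(z) = (10 - 7*z)/(8*z**2 + 32) + 9*atan(z/2)/16 + C

Integrate term by term and add the pieces.
Check: d/dz[(10 - 7*z)/(8*z**2 + 32) + 9*atan(z/2)/16] = (4*z**2 - 5*z + 2)/(2*z**4 + 16*z**2 + 32), which equals f(z).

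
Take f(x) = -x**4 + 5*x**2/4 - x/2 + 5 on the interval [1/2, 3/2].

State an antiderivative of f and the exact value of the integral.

The integrand splits into summands that can be handled one at a time.
F(x) = x*(-12*x**4 + 25*x**2 - 15*x + 300)/60 is an antiderivative of f.
Check: d/dx[x*(-12*x**4 + 25*x**2 - 15*x + 300)/60] = -x**4 + 5*x**2/4 - x/2 + 5 = f(x).
F(3/2) = 273/40; F(1/2) = 149/60.
Integral = F(3/2) - F(1/2) = 521/120.

Antiderivative: F(x) = x*(-12*x**4 + 25*x**2 - 15*x + 300)/60; value = 521/120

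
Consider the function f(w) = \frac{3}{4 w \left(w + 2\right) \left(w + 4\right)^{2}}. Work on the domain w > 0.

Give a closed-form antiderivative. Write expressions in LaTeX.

An antiderivative is F(w) = \frac{3 \left(\left(w + 4\right) \log{\left(w \right)} - 4 \left(w + 4\right) \log{\left(w + 2 \right)} + 3 \left(w + 4\right) \log{\left(w + 4 \right)} - 4\right)}{128 \left(w + 4\right)}.

The denominator factors as 4 w \left(w + 2\right) \left(w + 4\right)^{2}; partial fractions split f into directly integrable pieces: \frac{9}{128 \left(w + 4\right)} + \frac{3}{32 \left(w + 4\right)^{2}} - \frac{3}{32 \left(w + 2\right)} + \frac{3}{128 w}.
Check: d/dw[\frac{3 \left(\left(w + 4\right) \log{\left(w \right)} - 4 \left(w + 4\right) \log{\left(w + 2 \right)} + 3 \left(w + 4\right) \log{\left(w + 4 \right)} - 4\right)}{128 \left(w + 4\right)}] = \frac{3}{4 w^{4} + 40 w^{3} + 128 w^{2} + 128 w}, which equals f(w).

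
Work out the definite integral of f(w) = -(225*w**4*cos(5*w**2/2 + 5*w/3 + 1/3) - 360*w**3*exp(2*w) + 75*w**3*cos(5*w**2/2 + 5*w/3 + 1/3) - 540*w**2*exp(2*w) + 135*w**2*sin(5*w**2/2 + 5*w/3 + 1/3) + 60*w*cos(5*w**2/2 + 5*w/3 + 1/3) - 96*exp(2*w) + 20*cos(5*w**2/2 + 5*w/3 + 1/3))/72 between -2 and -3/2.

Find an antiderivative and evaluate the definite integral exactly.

f has the shape u'v + uv' for u = -5*w**3/2 - 2/3 and v = -exp(2*w) + sin(5*w**2/2 + 5*w/3 + 1/3)/4 — it is the derivative of the product u*v.
F(w) = (15*w**3 + 4)*(4*exp(2*w) - sin(5*w**2/2 + 5*w/3 + 1/3))/24 is an antiderivative of f.
Check: d/dw[(15*w**3 + 4)*(4*exp(2*w) - sin(5*w**2/2 + 5*w/3 + 1/3))/24] = -25*w**4*cos(5*w**2/2 + 5*w/3 + 1/3)/8 + 5*w**3*exp(2*w) - 25*w**3*cos(5*w**2/2 + 5*w/3 + 1/3)/24 + 15*w**2*exp(2*w)/2 - 15*w**2*sin(5*w**2/2 + 5*w/3 + 1/3)/8 - 5*w*cos(5*w**2/2 + 5*w/3 + 1/3)/6 + 4*exp(2*w)/3 - 5*cos(5*w**2/2 + 5*w/3 + 1/3)/18, which equals f(w).
F(-3/2) = 373*sin(83/24)/192 - 373*exp(-3)/48; F(-2) = -58*exp(-4)/3 + 29*sin(7)/6.
Integral = F(-3/2) - F(-2) = -29*sin(7)/6 + 373*sin(83/24)/192 - 373*exp(-3)/48 + 58*exp(-4)/3.

Antiderivative: F(w) = (15*w**3 + 4)*(4*exp(2*w) - sin(5*w**2/2 + 5*w/3 + 1/3))/24; value = -29*sin(7)/6 + 373*sin(83/24)/192 - 373*exp(-3)/48 + 58*exp(-4)/3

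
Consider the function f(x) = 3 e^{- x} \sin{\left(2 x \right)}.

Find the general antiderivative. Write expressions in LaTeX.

For F(x) to be correct the identity F'(x) - f(x) = 0 must hold.
Check: d/dx[- \frac{3 e^{- x} \sin{\left(2 x \right)}}{5} - \frac{6 e^{- x} \cos{\left(2 x \right)}}{5}] = 3 e^{- x} \sin{\left(2 x \right)} = f(x).

F(x) = - \frac{3 e^{- x} \sin{\left(2 x \right)}}{5} - \frac{6 e^{- x} \cos{\left(2 x \right)}}{5} + C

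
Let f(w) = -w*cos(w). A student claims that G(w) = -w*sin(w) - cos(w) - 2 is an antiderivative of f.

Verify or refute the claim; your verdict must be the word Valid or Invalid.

d/dw[G] = -w*cos(w)
This equals f(w) exactly, so the claim holds.

Valid. The derivative of G reproduces f.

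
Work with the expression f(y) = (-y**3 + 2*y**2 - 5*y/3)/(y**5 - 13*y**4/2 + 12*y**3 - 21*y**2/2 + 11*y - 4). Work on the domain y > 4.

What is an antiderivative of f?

An antiderivative is F(y) = -2*(870*log(y - 4) - 595*log(y - 2) + 187*log(y - 1/2) - 231*log(y**2 + 1) + 294*atan(y))/5355.

The denominator factors as 3*(y - 4)*(y - 2)*(2*y - 1)*(y**2 + 1); partial fractions split f into directly integrable pieces: 4*(11*y - 7)/(255*(y**2 + 1)) - 44/(315*(2*y - 1)) + 2/(9*(y - 2)) - 116/(357*(y - 4)).
Check: d/dy[-2*(870*log(y - 4) - 595*log(y - 2) + 187*log(y - 1/2) - 231*log(y**2 + 1) + 294*atan(y))/5355] = (-6*y**3 + 12*y**2 - 10*y)/(6*y**5 - 39*y**4 + 72*y**3 - 63*y**2 + 66*y - 24), which equals f(y).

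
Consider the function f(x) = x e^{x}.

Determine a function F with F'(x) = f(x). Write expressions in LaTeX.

f has the shape u'v + uv' for u = x - 1 and v = e^{x} — it is the derivative of the product u*v.
Check: d/dx[\left(x - 1\right) e^{x}] = x e^{x} = f(x).

An antiderivative is F(x) = \left(x - 1\right) e^{x}.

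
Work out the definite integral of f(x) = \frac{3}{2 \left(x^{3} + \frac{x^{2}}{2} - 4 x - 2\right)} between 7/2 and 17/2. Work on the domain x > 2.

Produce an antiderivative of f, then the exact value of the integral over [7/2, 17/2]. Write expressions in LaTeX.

Antiderivative: F(x) = \frac{3 \log{\left(x - 2 \right)} - 8 \log{\left(x + \frac{1}{2} \right)} + 5 \log{\left(x + 2 \right)}}{20}; value = - \frac{2 \log{\left(9 \right)}}{5} - \frac{\log{\left(\frac{11}{2} \right)}}{4} - \frac{3 \log{\left(\frac{3}{2} \right)}}{20} + \frac{3 \log{\left(\frac{13}{2} \right)}}{20} + \frac{2 \log{\left(4 \right)}}{5} + \frac{\log{\left(\frac{21}{2} \right)}}{4}

The denominator factors as \left(x - 2\right) \left(x + 2\right) \left(2 x + 1\right); partial fractions split f into directly integrable pieces: - \frac{4}{5 \left(2 x + 1\right)} + \frac{1}{4 \left(x + 2\right)} + \frac{3}{20 \left(x - 2\right)}.
F(x) = \frac{3 \log{\left(x - 2 \right)} - 8 \log{\left(x + \frac{1}{2} \right)} + 5 \log{\left(x + 2 \right)}}{20} is an antiderivative of f.
Check: d/dx[\frac{3 \log{\left(x - 2 \right)} - 8 \log{\left(x + \frac{1}{2} \right)} + 5 \log{\left(x + 2 \right)}}{20}] = \frac{3}{2 x^{3} + x^{2} - 8 x - 4}, which equals f(x).
F(17/2) = - \frac{2 \log{\left(9 \right)}}{5} + \frac{3 \log{\left(\frac{13}{2} \right)}}{20} + \frac{\log{\left(\frac{21}{2} \right)}}{4}; F(7/2) = - \frac{2 \log{\left(4 \right)}}{5} + \frac{3 \log{\left(\frac{3}{2} \right)}}{20} + \frac{\log{\left(\frac{11}{2} \right)}}{4}.
Integral = F(17/2) - F(7/2) = - \frac{2 \log{\left(9 \right)}}{5} - \frac{\log{\left(\frac{11}{2} \right)}}{4} - \frac{3 \log{\left(\frac{3}{2} \right)}}{20} + \frac{3 \log{\left(\frac{13}{2} \right)}}{20} + \frac{2 \log{\left(4 \right)}}{5} + \frac{\log{\left(\frac{21}{2} \right)}}{4}.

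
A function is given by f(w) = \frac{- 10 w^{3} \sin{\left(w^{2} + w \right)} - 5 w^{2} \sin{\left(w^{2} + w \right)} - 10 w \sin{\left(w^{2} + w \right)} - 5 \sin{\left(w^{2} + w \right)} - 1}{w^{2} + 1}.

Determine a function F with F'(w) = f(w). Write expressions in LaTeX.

An antiderivative is F(w) = 5 \cos{\left(w^{2} + w \right)} - \operatorname{atan}{\left(w \right)}.

Recover f(w) by differentiating a candidate F(w); any mismatch rules it out.
Check: d/dw[5 \cos{\left(w^{2} + w \right)} - \operatorname{atan}{\left(w \right)}] = \frac{- 10 w^{3} \sin{\left(w^{2} + w \right)} - 5 w^{2} \sin{\left(w^{2} + w \right)} - 10 w \sin{\left(w^{2} + w \right)} - 5 \sin{\left(w^{2} + w \right)} - 1}{w^{2} + 1} = f(w).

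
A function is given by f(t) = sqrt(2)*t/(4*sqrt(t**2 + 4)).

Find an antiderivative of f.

The substitution u = t**2/2 + 2 works: f is exactly (dF/du)*(du/dt) for that inner function.
Check: d/dt[sqrt(2)*sqrt(t**2 + 4)/4] = sqrt(2)*t/(4*sqrt(t**2 + 4)) = f(t).

An antiderivative is F(t) = sqrt(2)*sqrt(t**2 + 4)/4.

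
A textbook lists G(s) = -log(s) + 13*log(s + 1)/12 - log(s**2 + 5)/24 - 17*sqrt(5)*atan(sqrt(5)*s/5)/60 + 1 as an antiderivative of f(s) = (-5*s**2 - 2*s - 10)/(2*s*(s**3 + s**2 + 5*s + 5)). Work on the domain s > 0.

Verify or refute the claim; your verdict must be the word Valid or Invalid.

d/ds[G] = (-5*s**2 - 2*s - 10)/(2*s**4 + 2*s**3 + 10*s**2 + 10*s)
This equals f(s) exactly, so the claim holds.

Valid - the claim checks out under differentiation.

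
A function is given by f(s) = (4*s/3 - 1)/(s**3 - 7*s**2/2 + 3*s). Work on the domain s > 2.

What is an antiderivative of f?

Factor the denominator (3*s*(s - 2)*(2*s - 3)) and decompose: f = -8/(3*(2*s - 3)) + 5/(3*(s - 2)) - 1/(3*s); each piece integrates to a log, atan, or power term.
Check: d/ds[-log(s)/3 + 5*log(s - 2)/3 - 4*log(s - 3/2)/3] = (8*s - 6)/(6*s**3 - 21*s**2 + 18*s), which equals f(s).

An antiderivative is F(s) = -log(s)/3 + 5*log(s - 2)/3 - 4*log(s - 3/2)/3.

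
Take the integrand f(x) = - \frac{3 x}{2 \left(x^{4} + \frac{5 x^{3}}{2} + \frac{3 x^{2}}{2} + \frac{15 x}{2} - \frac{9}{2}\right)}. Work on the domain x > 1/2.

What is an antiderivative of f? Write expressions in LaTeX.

An antiderivative is F(x) = - \frac{6 \log{\left(x - \frac{1}{2} \right)}}{91} - \frac{3 \log{\left(x + 3 \right)}}{28} + \frac{9 \log{\left(x^{2} + 3 \right)}}{104} - \frac{5 \sqrt{3} \operatorname{atan}{\left(\frac{\sqrt{3} x}{3} \right)}}{52}.

The denominator factors as \left(x + 3\right) \left(2 x - 1\right) \left(x^{2} + 3\right); partial fractions split f into directly integrable pieces: \frac{3 \left(3 x - 5\right)}{52 \left(x^{2} + 3\right)} - \frac{12}{91 \left(2 x - 1\right)} - \frac{3}{28 \left(x + 3\right)}.
Check: d/dx[- \frac{6 \log{\left(x - \frac{1}{2} \right)}}{91} - \frac{3 \log{\left(x + 3 \right)}}{28} + \frac{9 \log{\left(x^{2} + 3 \right)}}{104} - \frac{5 \sqrt{3} \operatorname{atan}{\left(\frac{\sqrt{3} x}{3} \right)}}{52}] = - \frac{3 x}{2 x^{4} + 5 x^{3} + 3 x^{2} + 15 x - 9}, which equals f(x).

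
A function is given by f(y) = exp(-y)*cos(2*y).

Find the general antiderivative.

F(y) = 2*exp(-y)*sin(2*y)/5 - exp(-y)*cos(2*y)/5 + C

An antiderivative F(y) passes only if d/dy[F] lands on f(y) exactly.
Check: d/dy[2*exp(-y)*sin(2*y)/5 - exp(-y)*cos(2*y)/5] = exp(-y)*cos(2*y) = f(y).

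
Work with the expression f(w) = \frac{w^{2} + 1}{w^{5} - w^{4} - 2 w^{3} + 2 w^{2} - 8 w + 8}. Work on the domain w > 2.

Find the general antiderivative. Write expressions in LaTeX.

Factor the denominator (\left(w - 2\right) \left(w - 1\right) \left(w + 2\right) \left(w^{2} + 2\right)) and decompose: f = - \frac{w + 1}{18 \left(w^{2} + 2\right)} + \frac{5}{72 \left(w + 2\right)} - \frac{2}{9 \left(w - 1\right)} + \frac{5}{24 \left(w - 2\right)}; each piece integrates to a log, atan, or power term.
Check: d/dw[- \frac{- 15 \log{\left(w - 2 \right)} + 16 \log{\left(w - 1 \right)} - 5 \log{\left(w + 2 \right)} + 2 \log{\left(w^{2} + 2 \right)} + 2 \sqrt{2} \operatorname{atan}{\left(\frac{\sqrt{2} w}{2} \right)}}{72}] = \frac{w^{2} + 1}{w^{5} - w^{4} - 2 w^{3} + 2 w^{2} - 8 w + 8} = f(w).

F(w) = - \frac{- 15 \log{\left(w - 2 \right)} + 16 \log{\left(w - 1 \right)} - 5 \log{\left(w + 2 \right)} + 2 \log{\left(w^{2} + 2 \right)} + 2 \sqrt{2} \operatorname{atan}{\left(\frac{\sqrt{2} w}{2} \right)}}{72} + C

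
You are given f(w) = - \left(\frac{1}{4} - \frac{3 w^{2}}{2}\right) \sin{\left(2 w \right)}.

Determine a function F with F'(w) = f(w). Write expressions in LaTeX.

Recover f(w) by differentiating a candidate F(w); any mismatch rules it out.
Check: d/dw[- \frac{3 w^{2} \cos{\left(2 w \right)} - 3 w \sin{\left(2 w \right)} - 2 \cos{\left(2 w \right)}}{4}] = \frac{3 w^{2} \sin{\left(2 w \right)}}{2} - \frac{\sin{\left(2 w \right)}}{4}, which equals f(w).

An antiderivative is F(w) = - \frac{3 w^{2} \cos{\left(2 w \right)} - 3 w \sin{\left(2 w \right)} - 2 \cos{\left(2 w \right)}}{4}.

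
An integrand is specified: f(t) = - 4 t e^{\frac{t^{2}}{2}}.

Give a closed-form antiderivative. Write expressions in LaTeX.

f matches the chain-rule pattern g'(h)*h' with inner function h(t) = \frac{t^{2}}{2}; substituting u = h(t) collapses the integral.
Check: d/dt[- 4 e^{\frac{t^{2}}{2}}] = - 4 t e^{\frac{t^{2}}{2}} = f(t).

An antiderivative is F(t) = - 4 e^{\frac{t^{2}}{2}}.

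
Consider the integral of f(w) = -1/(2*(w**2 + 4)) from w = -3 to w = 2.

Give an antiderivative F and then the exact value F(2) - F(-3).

Recover f(w) by differentiating a candidate F(w); any mismatch rules it out.
F(w) = -atan(w/2)/4 is an antiderivative of f.
Check: d/dw[-atan(w/2)/4] = -1/(2*w**2 + 8), which equals f(w).
F(2) = -pi/16; F(-3) = atan(3/2)/4.
Integral = F(2) - F(-3) = -atan(3/2)/4 - pi/16.

Antiderivative: F(w) = -atan(w/2)/4; value = -atan(3/2)/4 - pi/16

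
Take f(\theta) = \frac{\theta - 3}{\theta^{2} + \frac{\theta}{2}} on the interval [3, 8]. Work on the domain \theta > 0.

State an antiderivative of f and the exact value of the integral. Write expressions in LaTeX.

Antiderivative: F(\theta) = - 6 \log{\left(\theta \right)} + 7 \log{\left(\theta + \frac{1}{2} \right)}; value = - 6 \log{\left(8 \right)} - 7 \log{\left(\frac{7}{2} \right)} + 6 \log{\left(3 \right)} + 7 \log{\left(\frac{17}{2} \right)}

Factor the denominator (\theta \left(2 \theta + 1\right)) and decompose: f = \frac{14}{2 \theta + 1} - \frac{6}{\theta}; each piece integrates to a log, atan, or power term.
F(\theta) = - 6 \log{\left(\theta \right)} + 7 \log{\left(\theta + \frac{1}{2} \right)} is an antiderivative of f.
Check: d/d\theta[- 6 \log{\left(\theta \right)} + 7 \log{\left(\theta + \frac{1}{2} \right)}] = \frac{2 \theta - 6}{2 \theta^{2} + \theta}, which equals f(\theta).
F(8) = - 6 \log{\left(8 \right)} + 7 \log{\left(\frac{17}{2} \right)}; F(3) = - 6 \log{\left(3 \right)} + 7 \log{\left(\frac{7}{2} \right)}.
Integral = F(8) - F(3) = - 6 \log{\left(8 \right)} - 7 \log{\left(\frac{7}{2} \right)} + 6 \log{\left(3 \right)} + 7 \log{\left(\frac{17}{2} \right)}.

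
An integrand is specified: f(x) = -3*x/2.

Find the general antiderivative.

F(x) = -3*x**2/4 + C

A first test for any F(x): its x-derivative must equal f(x) identically.
Check: d/dx[-3*x**2/4] = -3*x/2 = f(x).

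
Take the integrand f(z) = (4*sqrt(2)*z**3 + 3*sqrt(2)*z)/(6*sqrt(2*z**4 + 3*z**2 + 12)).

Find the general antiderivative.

f matches the chain-rule pattern g'(h)*h' with inner function h(z) = z**4 + 3*z**2/2 + 6; substituting u = h(z) collapses the integral.
Check: d/dz[sqrt(z**4 + 3*z**2/2 + 6)/3] = (4*sqrt(2)*z**3 + 3*sqrt(2)*z)/(6*sqrt(2*z**4 + 3*z**2 + 12)) = f(z).

F(z) = sqrt(z**4 + 3*z**2/2 + 6)/3 + C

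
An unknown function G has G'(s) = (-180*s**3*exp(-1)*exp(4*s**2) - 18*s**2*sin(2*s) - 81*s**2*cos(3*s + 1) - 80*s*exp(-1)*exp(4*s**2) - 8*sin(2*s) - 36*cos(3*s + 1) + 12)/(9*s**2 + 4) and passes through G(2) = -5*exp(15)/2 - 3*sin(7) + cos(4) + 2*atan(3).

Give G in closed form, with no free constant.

Recover the given G'(s) by differentiating a candidate G(s); any mismatch rules it out.
A general antiderivative is -5*exp(4*s**2 - 1)/2 - 3*sin(3*s + 1) + cos(2*s) + 2*atan(3*s/2) + C.
The condition gives C = -5*exp(15)/2 - 3*sin(7) + cos(4) + 2*atan(3) - (-5*exp(15)/2 - 3*sin(7) + cos(4) + 2*atan(3)) = 0.
So G(s) = (-5*exp(-1)*exp(4*s**2) - 6*sin(3*s + 1) + 2*cos(2*s) + 4*atan(3*s/2))/2.
Check: d/ds[(-5*exp(-1)*exp(4*s**2) - 6*sin(3*s + 1) + 2*cos(2*s) + 4*atan(3*s/2))/2] = (-180*s**3*exp(4*s**2) - 18*exp(1)*s**2*sin(2*s) - 81*exp(1)*s**2*cos(3*s + 1) - 80*s*exp(4*s**2) - 8*exp(1)*sin(2*s) - 36*exp(1)*cos(3*s + 1) + 12*exp(1))/(9*exp(1)*s**2 + 4*exp(1)), which equals G'(s).

G(s) = (-5*exp(-1)*exp(4*s**2) - 6*sin(3*s + 1) + 2*cos(2*s) + 4*atan(3*s/2))/2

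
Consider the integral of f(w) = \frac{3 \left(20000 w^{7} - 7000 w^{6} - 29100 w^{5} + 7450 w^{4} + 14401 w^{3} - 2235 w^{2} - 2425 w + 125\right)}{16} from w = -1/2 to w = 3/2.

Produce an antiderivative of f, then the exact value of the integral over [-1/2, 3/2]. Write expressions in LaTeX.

f matches the chain-rule pattern g'(h)*h' with inner function h(w) = - 5 w^{2} + \frac{w}{2} + \frac{5}{2}; substituting u = h(w) collapses the integral.
F(w) = \frac{1875 w^{8}}{4} - \frac{375 w^{7}}{2} - \frac{7275 w^{6}}{8} + \frac{2235 w^{5}}{8} + \frac{43203 w^{4}}{64} - \frac{2235 w^{3}}{16} - \frac{7275 w^{2}}{32} + \frac{375 w}{16} is an antiderivative of f.
Check: d/dw[\frac{1875 w^{8}}{4} - \frac{375 w^{7}}{2} - \frac{7275 w^{6}}{8} + \frac{2235 w^{5}}{8} + \frac{43203 w^{4}}{64} - \frac{2235 w^{3}}{16} - \frac{7275 w^{2}}{32} + \frac{375 w}{16}] = 3750 w^{7} - \frac{2625 w^{6}}{2} - \frac{21825 w^{5}}{4} + \frac{11175 w^{4}}{8} + \frac{43203 w^{3}}{16} - \frac{6705 w^{2}}{16} - \frac{7275 w}{16} + \frac{375}{16}, which equals f(w).
F(3/2) = \frac{194733}{64}; F(-1/2) = - \frac{1827}{64}.
Integral = F(3/2) - F(-1/2) = \frac{12285}{4}.

Antiderivative: F(w) = \frac{1875 w^{8}}{4} - \frac{375 w^{7}}{2} - \frac{7275 w^{6}}{8} + \frac{2235 w^{5}}{8} + \frac{43203 w^{4}}{64} - \frac{2235 w^{3}}{16} - \frac{7275 w^{2}}{32} + \frac{375 w}{16}; value = \frac{12285}{4}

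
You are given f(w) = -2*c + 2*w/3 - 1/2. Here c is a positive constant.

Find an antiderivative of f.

An antiderivative is F(w) = -2*c*w + w**2/3 - w/2.

Whatever form F(w) takes, F'(w) = f(w) is non-negotiable.
Check: d/dw[-2*c*w + w**2/3 - w/2] = -2*c + 2*w/3 - 1/2 = f(w).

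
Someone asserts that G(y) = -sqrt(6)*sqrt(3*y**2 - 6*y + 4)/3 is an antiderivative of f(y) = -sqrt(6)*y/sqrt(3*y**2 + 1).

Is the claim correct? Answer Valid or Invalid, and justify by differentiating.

Invalid: d/dy[G] - f = (-sqrt(6)*y*sqrt(3*y**2 + 1) + sqrt(6)*y*sqrt(3*y**2 - 6*y + 4) + sqrt(6)*sqrt(3*y**2 + 1))/(sqrt(3*y**2 + 1)*sqrt(3*y**2 - 6*y + 4)), which is not 0.

d/dy[G] = (-sqrt(6)*y + sqrt(6))/sqrt(3*y**2 - 6*y + 4)
d/dy[G] - f(y) = (-sqrt(6)*y*sqrt(3*y**2 + 1) + sqrt(6)*y*sqrt(3*y**2 - 6*y + 4) + sqrt(6)*sqrt(3*y**2 + 1))/(sqrt(3*y**2 + 1)*sqrt(3*y**2 - 6*y + 4)) != 0.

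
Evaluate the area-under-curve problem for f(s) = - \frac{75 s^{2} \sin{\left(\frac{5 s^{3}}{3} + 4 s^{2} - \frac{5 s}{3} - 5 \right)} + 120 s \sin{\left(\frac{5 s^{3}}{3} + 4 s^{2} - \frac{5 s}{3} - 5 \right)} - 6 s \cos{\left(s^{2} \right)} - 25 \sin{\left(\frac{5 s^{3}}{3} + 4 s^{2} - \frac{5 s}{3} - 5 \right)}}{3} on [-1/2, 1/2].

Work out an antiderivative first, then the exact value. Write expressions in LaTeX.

Any candidate F(s) must reproduce f(s) exactly when differentiated.
F(s) = \sin{\left(s^{2} \right)} + 5 \cos{\left(\frac{5 s^{3}}{3} + 4 s^{2} - \frac{5 s}{3} - 5 \right)} is an antiderivative of f.
Check: d/ds[\sin{\left(s^{2} \right)} + 5 \cos{\left(\frac{5 s^{3}}{3} + 4 s^{2} - \frac{5 s}{3} - 5 \right)}] = - 25 s^{2} \sin{\left(\frac{5 s^{3}}{3} + 4 s^{2} - \frac{5 s}{3} - 5 \right)} - 40 s \sin{\left(\frac{5 s^{3}}{3} + 4 s^{2} - \frac{5 s}{3} - 5 \right)} + 2 s \cos{\left(s^{2} \right)} + \frac{25 \sin{\left(\frac{5 s^{3}}{3} + 4 s^{2} - \frac{5 s}{3} - 5 \right)}}{3}, which equals f(s).
F(1/2) = 5 \cos{\left(\frac{37}{8} \right)} + \sin{\left(\frac{1}{4} \right)}; F(-1/2) = 5 \cos{\left(\frac{27}{8} \right)} + \sin{\left(\frac{1}{4} \right)}.
Integral = F(1/2) - F(-1/2) = 5 \cos{\left(\frac{37}{8} \right)} - 5 \cos{\left(\frac{27}{8} \right)}.

Antiderivative: F(s) = \sin{\left(s^{2} \right)} + 5 \cos{\left(\frac{5 s^{3}}{3} + 4 s^{2} - \frac{5 s}{3} - 5 \right)}; value = 5 \cos{\left(\frac{37}{8} \right)} - 5 \cos{\left(\frac{27}{8} \right)}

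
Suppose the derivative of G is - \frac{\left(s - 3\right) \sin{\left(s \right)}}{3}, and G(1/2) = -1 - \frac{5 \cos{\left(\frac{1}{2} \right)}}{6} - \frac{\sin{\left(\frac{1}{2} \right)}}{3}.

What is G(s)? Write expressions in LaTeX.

G(s) = \frac{s \cos{\left(s \right)}}{3} - \frac{\sin{\left(s \right)}}{3} - \cos{\left(s \right)} - 1

A candidate passes only if d/ds[G] lands on the given G'(s) exactly.
A general antiderivative is \frac{s \cos{\left(s \right)}}{3} - \frac{\sin{\left(s \right)}}{3} - \cos{\left(s \right)} + C.
The condition gives C = -1 - \frac{5 \cos{\left(\frac{1}{2} \right)}}{6} - \frac{\sin{\left(\frac{1}{2} \right)}}{3} - (- \frac{5 \cos{\left(\frac{1}{2} \right)}}{6} - \frac{\sin{\left(\frac{1}{2} \right)}}{3}) = -1.
So G(s) = \frac{s \cos{\left(s \right)}}{3} - \frac{\sin{\left(s \right)}}{3} - \cos{\left(s \right)} - 1.
Check: d/ds[\frac{s \cos{\left(s \right)}}{3} - \frac{\sin{\left(s \right)}}{3} - \cos{\left(s \right)} - 1] = - \frac{s \sin{\left(s \right)}}{3} + \sin{\left(s \right)}, which equals G'(s).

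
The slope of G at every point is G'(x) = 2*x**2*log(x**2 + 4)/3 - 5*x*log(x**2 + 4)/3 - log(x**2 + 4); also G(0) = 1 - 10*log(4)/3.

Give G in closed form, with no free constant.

The integrand splits into summands that can be handled one at a time.
A general antiderivative is -4*x**3/27 + 5*x**2/6 + 34*x/9 + (2*x**3/9 - 5*x**2/6 - x)*log(x**2 + 4) - 10*log(x**2 + 4)/3 - 68*atan(x/2)/9 + C.
The condition gives C = 1 - 10*log(4)/3 - (-10*log(4)/3) = 1.
So G(x) = -4*x**3/27 + 5*x**2/6 + 34*x/9 + (2*x**3/9 - 5*x**2/6 - x)*log(x**2 + 4) - 10*log(x**2 + 4)/3 - 68*atan(x/2)/9 + 1.
Check: d/dx[-4*x**3/27 + 5*x**2/6 + 34*x/9 + (2*x**3/9 - 5*x**2/6 - x)*log(x**2 + 4) - 10*log(x**2 + 4)/3 - 68*atan(x/2)/9 + 1] = 2*x**2*log(x**2 + 4)/3 - 5*x*log(x**2 + 4)/3 - log(x**2 + 4) = G'(x).

G(x) = -4*x**3/27 + 5*x**2/6 + 34*x/9 + (2*x**3/9 - 5*x**2/6 - x)*log(x**2 + 4) - 10*log(x**2 + 4)/3 - 68*atan(x/2)/9 + 1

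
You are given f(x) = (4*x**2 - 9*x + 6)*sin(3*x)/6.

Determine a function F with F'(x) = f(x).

An antiderivative is F(x) = (-36*x**2*cos(3*x) + 24*x*sin(3*x) + 81*x*cos(3*x) - 27*sin(3*x) - 46*cos(3*x))/162.

For F(x) to be correct the identity F'(x) - f(x) = 0 must hold.
Check: d/dx[(-36*x**2*cos(3*x) + 24*x*sin(3*x) + 81*x*cos(3*x) - 27*sin(3*x) - 46*cos(3*x))/162] = 2*x**2*sin(3*x)/3 - 3*x*sin(3*x)/2 + sin(3*x), which equals f(x).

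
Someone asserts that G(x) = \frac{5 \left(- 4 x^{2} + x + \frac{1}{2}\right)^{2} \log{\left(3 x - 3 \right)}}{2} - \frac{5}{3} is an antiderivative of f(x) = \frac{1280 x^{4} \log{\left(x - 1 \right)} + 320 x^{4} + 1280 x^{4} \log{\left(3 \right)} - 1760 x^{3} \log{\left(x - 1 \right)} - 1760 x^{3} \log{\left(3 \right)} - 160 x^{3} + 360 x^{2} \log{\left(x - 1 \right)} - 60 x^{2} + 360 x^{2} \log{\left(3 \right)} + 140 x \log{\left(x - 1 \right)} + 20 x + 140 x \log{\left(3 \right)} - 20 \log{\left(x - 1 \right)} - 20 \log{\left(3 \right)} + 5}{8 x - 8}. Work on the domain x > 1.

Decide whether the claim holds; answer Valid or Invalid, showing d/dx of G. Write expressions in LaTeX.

d/dx[G] = \frac{1280 x^{4} \log{\left(x - 1 \right)} + 320 x^{4} + 1280 x^{4} \log{\left(3 \right)} - 1760 x^{3} \log{\left(x - 1 \right)} - 1760 x^{3} \log{\left(3 \right)} - 160 x^{3} + 360 x^{2} \log{\left(x - 1 \right)} - 60 x^{2} + 360 x^{2} \log{\left(3 \right)} + 140 x \log{\left(x - 1 \right)} + 20 x + 140 x \log{\left(3 \right)} - 20 \log{\left(x - 1 \right)} - 20 \log{\left(3 \right)} + 5}{8 x - 8}
This equals f(x) exactly, so the claim holds.

Valid: G'(x) = f(x).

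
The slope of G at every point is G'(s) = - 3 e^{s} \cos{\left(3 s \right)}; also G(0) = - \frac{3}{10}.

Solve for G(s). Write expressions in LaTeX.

G(s) = - \frac{9 e^{s} \sin{\left(3 s \right)}}{10} - \frac{3 e^{s} \cos{\left(3 s \right)}}{10}

Differentiate the proposed G(s) back; it has to land on the given G'(s).
A general antiderivative is - \frac{9 e^{s} \sin{\left(3 s \right)}}{10} - \frac{3 e^{s} \cos{\left(3 s \right)}}{10} + C.
The condition gives C = - \frac{3}{10} - (- \frac{3}{10}) = 0.
So G(s) = - \frac{9 e^{s} \sin{\left(3 s \right)}}{10} - \frac{3 e^{s} \cos{\left(3 s \right)}}{10}.
Check: d/ds[- \frac{9 e^{s} \sin{\left(3 s \right)}}{10} - \frac{3 e^{s} \cos{\left(3 s \right)}}{10}] = - 3 e^{s} \cos{\left(3 s \right)} = G'(s).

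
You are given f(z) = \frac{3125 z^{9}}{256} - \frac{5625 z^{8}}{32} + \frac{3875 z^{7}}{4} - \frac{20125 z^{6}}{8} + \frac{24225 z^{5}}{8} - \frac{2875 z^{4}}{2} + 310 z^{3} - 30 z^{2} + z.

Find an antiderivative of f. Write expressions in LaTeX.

An antiderivative is F(z) = \frac{z^{2} \left(\frac{5 z^{2}}{4} - 5 z + 1\right)^{4}}{2}.

Recognize the product-rule pattern: f = u'v + uv' with u = \frac{z^{2}}{2}, v = \left(\frac{5 z^{2}}{4} - 5 z + 1\right)^{4}, so integration by parts undoes it.
Check: d/dz[\frac{z^{2} \left(\frac{5 z^{2}}{4} - 5 z + 1\right)^{4}}{2}] = \frac{3125 z^{9}}{256} - \frac{5625 z^{8}}{32} + \frac{3875 z^{7}}{4} - \frac{20125 z^{6}}{8} + \frac{24225 z^{5}}{8} - \frac{2875 z^{4}}{2} + 310 z^{3} - 30 z^{2} + z = f(z).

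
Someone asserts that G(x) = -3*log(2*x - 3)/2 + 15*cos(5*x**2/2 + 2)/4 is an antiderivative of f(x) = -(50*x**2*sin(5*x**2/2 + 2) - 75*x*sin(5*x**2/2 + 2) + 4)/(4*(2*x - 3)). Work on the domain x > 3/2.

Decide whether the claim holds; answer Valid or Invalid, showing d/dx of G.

Invalid: d/dx[G] - f = (-50*x**2*sin(5*x**2/2 + 2) + 75*x*sin(5*x**2/2 + 2) - 4)/(4*x - 6), which is not 0.

d/dx[G] = (-150*x**2*sin(5*x**2/2 + 2) + 225*x*sin(5*x**2/2 + 2) - 12)/(8*x - 12)
d/dx[G] - f(x) = (-50*x**2*sin(5*x**2/2 + 2) + 75*x*sin(5*x**2/2 + 2) - 4)/(4*x - 6) != 0.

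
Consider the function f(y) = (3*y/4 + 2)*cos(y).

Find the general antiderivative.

F(y) = 3*y*sin(y)/4 + 2*sin(y) + 3*cos(y)/4 + C

A first test for any F(y): its y-derivative must equal f(y) identically.
Check: d/dy[3*y*sin(y)/4 + 2*sin(y) + 3*cos(y)/4] = 3*y*cos(y)/4 + 2*cos(y), which equals f(y).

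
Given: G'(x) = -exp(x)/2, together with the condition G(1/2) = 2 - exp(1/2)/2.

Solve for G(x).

Whatever form G(x) takes, its d/dx must return the stated G'(x).
A general antiderivative is -exp(x)/2 + C.
The condition gives C = 2 - exp(1/2)/2 - (-exp(1/2)/2) = 2.
So G(x) = -(exp(x) - 4)/2.
Check: d/dx[-(exp(x) - 4)/2] = -exp(x)/2 = G'(x).

G(x) = -(exp(x) - 4)/2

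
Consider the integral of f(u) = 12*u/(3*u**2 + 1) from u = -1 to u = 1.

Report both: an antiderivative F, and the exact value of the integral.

Antiderivative: F(u) = 2*log(3*u**2 + 1); value = 0

The substitution w = 3*u**2 + 1 works: f is exactly (dF/dw)*(dw/du) for that inner function.
F(u) = 2*log(3*u**2 + 1) is an antiderivative of f.
Check: d/du[2*log(3*u**2 + 1)] = 12*u/(3*u**2 + 1) = f(u).
F(1) = 2*log(4); F(-1) = 2*log(4).
Integral = F(1) - F(-1) = 0.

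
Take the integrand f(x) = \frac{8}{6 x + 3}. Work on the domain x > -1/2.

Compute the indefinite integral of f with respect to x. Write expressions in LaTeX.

Differentiate the proposed F(x) back; it has to land on f(x) exactly.
Check: d/dx[\frac{4 \log{\left(4 x + 2 \right)}}{3}] = \frac{8}{6 x + 3} = f(x).

F(x) = \frac{4 \log{\left(4 x + 2 \right)}}{3} + C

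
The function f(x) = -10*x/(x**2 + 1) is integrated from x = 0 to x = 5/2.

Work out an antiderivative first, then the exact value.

Antiderivative: F(x) = -5*log(3*x**2 + 3); value = -5*log(87/4) + 5*log(3)

The substitution u = 3*x**2 + 3 works: f is exactly (dF/du)*(du/dx) for that inner function.
F(x) = -5*log(3*x**2 + 3) is an antiderivative of f.
Check: d/dx[-5*log(3*x**2 + 3)] = -10*x/(x**2 + 1) = f(x).
F(5/2) = -5*log(87/4); F(0) = -5*log(3).
Integral = F(5/2) - F(0) = -5*log(87/4) + 5*log(3).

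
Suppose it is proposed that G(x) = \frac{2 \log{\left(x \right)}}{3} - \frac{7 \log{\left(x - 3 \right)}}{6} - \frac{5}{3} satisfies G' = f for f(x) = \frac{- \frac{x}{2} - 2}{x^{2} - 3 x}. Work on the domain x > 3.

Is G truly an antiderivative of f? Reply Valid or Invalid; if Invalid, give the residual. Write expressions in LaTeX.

d/dx[G] = \frac{- x - 4}{2 x^{2} - 6 x}
This equals f(x) exactly, so the claim holds.

Valid - differentiating G returns exactly f.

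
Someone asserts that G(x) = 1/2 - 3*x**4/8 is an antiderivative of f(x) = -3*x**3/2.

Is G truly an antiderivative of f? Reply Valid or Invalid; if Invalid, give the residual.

d/dx[G] = -3*x**3/2
This equals f(x) exactly, so the claim holds.

Valid. The derivative of G reproduces f.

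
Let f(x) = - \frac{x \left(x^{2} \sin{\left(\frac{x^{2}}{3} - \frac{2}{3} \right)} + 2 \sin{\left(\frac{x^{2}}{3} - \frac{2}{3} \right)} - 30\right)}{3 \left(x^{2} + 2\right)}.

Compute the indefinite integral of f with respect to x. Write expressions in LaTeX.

F(x) = 5 \log{\left(x^{2} + 2 \right)} + \frac{\cos{\left(\frac{x^{2}}{3} - \frac{2}{3} \right)}}{2} + C

Since d/dx undoes antidifferentiation here, F'(x) = f(x) is required of F(x).
Check: d/dx[5 \log{\left(x^{2} + 2 \right)} + \frac{\cos{\left(\frac{x^{2}}{3} - \frac{2}{3} \right)}}{2}] = \frac{- x^{3} \sin{\left(\frac{x^{2}}{3} - \frac{2}{3} \right)} - 2 x \sin{\left(\frac{x^{2}}{3} - \frac{2}{3} \right)} + 30 x}{3 x^{2} + 6}, which equals f(x).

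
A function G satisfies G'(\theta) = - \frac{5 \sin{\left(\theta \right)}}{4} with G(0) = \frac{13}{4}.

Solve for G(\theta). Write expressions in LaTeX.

Any candidate G(\theta) must reproduce the stated G'(\theta) exactly.
A general antiderivative is \frac{5 \cos{\left(\theta \right)}}{4} + C.
The condition gives C = \frac{13}{4} - (\frac{5}{4}) = 2.
So G(\theta) = \frac{5 \cos{\left(\theta \right)}}{4} + 2.
Check: d/d\theta[\frac{5 \cos{\left(\theta \right)}}{4} + 2] = - \frac{5 \sin{\left(\theta \right)}}{4} = G'(\theta).

G(\theta) = \frac{5 \cos{\left(\theta \right)}}{4} + 2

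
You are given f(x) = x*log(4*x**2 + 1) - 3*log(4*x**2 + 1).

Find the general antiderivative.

F(x) = x**2*log(4*x**2 + 1)/2 - x**2/2 - 3*x*log(4*x**2 + 1) + 6*x + log(x**2 + 1/4)/8 - 3*atan(2*x) + C

The integrand splits into summands that can be handled one at a time.
Check: d/dx[x**2*log(4*x**2 + 1)/2 - x**2/2 - 3*x*log(4*x**2 + 1) + 6*x + log(x**2 + 1/4)/8 - 3*atan(2*x)] = x*log(4*x**2 + 1) - 3*log(4*x**2 + 1) = f(x).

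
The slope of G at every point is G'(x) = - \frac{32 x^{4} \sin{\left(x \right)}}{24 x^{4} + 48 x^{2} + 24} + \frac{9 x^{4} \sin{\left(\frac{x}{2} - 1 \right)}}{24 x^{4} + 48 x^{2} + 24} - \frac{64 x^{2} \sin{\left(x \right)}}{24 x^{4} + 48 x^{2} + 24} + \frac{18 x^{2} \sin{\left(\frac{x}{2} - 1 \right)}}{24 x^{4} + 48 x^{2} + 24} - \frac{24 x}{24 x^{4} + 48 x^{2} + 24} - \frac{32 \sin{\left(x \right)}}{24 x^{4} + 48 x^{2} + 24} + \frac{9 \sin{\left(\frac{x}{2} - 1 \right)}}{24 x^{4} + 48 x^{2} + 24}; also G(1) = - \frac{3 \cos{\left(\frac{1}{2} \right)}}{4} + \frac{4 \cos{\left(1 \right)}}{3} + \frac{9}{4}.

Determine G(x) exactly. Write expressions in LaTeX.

G(x) = \frac{24 x^{2} + 16 \left(x^{2} + 1\right) \cos{\left(x \right)} - 9 \left(x^{2} + 1\right) \cos{\left(\frac{x}{2} - 1 \right)} + 30}{12 \left(x^{2} + 1\right)}

The integrand splits into summands that can be handled one at a time.
A general antiderivative is \frac{4 \cos{\left(x \right)}}{3} - \frac{3 \cos{\left(\frac{x}{2} - 1 \right)}}{4} + \frac{1}{2 x^{2} + 2} + C.
The condition gives C = - \frac{3 \cos{\left(\frac{1}{2} \right)}}{4} + \frac{4 \cos{\left(1 \right)}}{3} + \frac{9}{4} - (- \frac{3 \cos{\left(\frac{1}{2} \right)}}{4} + \frac{1}{4} + \frac{4 \cos{\left(1 \right)}}{3}) = 2.
So G(x) = \frac{24 x^{2} + 16 \left(x^{2} + 1\right) \cos{\left(x \right)} - 9 \left(x^{2} + 1\right) \cos{\left(\frac{x}{2} - 1 \right)} + 30}{12 \left(x^{2} + 1\right)}.
Check: d/dx[\frac{24 x^{2} + 16 \left(x^{2} + 1\right) \cos{\left(x \right)} - 9 \left(x^{2} + 1\right) \cos{\left(\frac{x}{2} - 1 \right)} + 30}{12 \left(x^{2} + 1\right)}] = \frac{- 32 x^{4} \sin{\left(x \right)} + 9 x^{4} \sin{\left(\frac{x}{2} - 1 \right)} - 64 x^{2} \sin{\left(x \right)} + 18 x^{2} \sin{\left(\frac{x}{2} - 1 \right)} - 24 x - 32 \sin{\left(x \right)} + 9 \sin{\left(\frac{x}{2} - 1 \right)}}{24 x^{4} + 48 x^{2} + 24}, which equals G'(x).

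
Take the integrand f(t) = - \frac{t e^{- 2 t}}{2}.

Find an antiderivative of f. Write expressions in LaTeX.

Recognize the product-rule pattern: f = u'v + uv' with u = \frac{t}{4} + \frac{1}{8}, v = e^{- 2 t}, so integration by parts undoes it.
Check: d/dt[\frac{\left(2 t + 1\right) e^{- 2 t}}{8}] = - \frac{t e^{- 2 t}}{2} = f(t).

An antiderivative is F(t) = \frac{\left(2 t + 1\right) e^{- 2 t}}{8}.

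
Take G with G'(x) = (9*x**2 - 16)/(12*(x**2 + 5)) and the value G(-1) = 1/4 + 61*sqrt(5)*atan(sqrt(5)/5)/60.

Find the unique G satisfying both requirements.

Differentiate the proposed G(x) back; it has to land on the given G'(x).
A general antiderivative is 3*x/4 - 61*sqrt(5)*atan(sqrt(5)*x/5)/60 + C.
The condition gives C = 1/4 + 61*sqrt(5)*atan(sqrt(5)/5)/60 - (-3/4 + 61*sqrt(5)*atan(sqrt(5)/5)/60) = 1.
So G(x) = (45*x - 61*sqrt(5)*atan(sqrt(5)*x/5) + 60)/60.
Check: d/dx[(45*x - 61*sqrt(5)*atan(sqrt(5)*x/5) + 60)/60] = (9*x**2 - 16)/(12*x**2 + 60), which equals G'(x).

G(x) = (45*x - 61*sqrt(5)*atan(sqrt(5)*x/5) + 60)/60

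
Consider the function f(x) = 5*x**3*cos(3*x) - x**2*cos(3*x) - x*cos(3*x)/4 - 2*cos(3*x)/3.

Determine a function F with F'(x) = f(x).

The integrand splits into summands that can be handled one at a time.
Check: d/dx[5*x**3*sin(3*x)/3 - x**2*sin(3*x)/3 + 5*x**2*cos(3*x)/3 - 43*x*sin(3*x)/36 - 2*x*cos(3*x)/9 - 4*sin(3*x)/27 - 43*cos(3*x)/108] = 5*x**3*cos(3*x) - x**2*cos(3*x) - x*cos(3*x)/4 - 2*cos(3*x)/3 = f(x).

An antiderivative is F(x) = 5*x**3*sin(3*x)/3 - x**2*sin(3*x)/3 + 5*x**2*cos(3*x)/3 - 43*x*sin(3*x)/36 - 2*x*cos(3*x)/9 - 4*sin(3*x)/27 - 43*cos(3*x)/108.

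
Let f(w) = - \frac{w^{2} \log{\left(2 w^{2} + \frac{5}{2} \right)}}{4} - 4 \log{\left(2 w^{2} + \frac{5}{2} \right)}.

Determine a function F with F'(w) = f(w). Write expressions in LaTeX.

The integrand splits into summands that can be handled one at a time.
Check: d/dw[\frac{w^{3}}{18} + \frac{187 w}{24} + \left(- \frac{w^{3}}{12} - 4 w\right) \log{\left(2 w^{2} + \frac{5}{2} \right)} - \frac{187 \sqrt{5} \operatorname{atan}{\left(\frac{2 \sqrt{5} w}{5} \right)}}{48}] = - \frac{w^{2} \log{\left(2 w^{2} + \frac{5}{2} \right)}}{4} - 4 \log{\left(2 w^{2} + \frac{5}{2} \right)} = f(w).

An antiderivative is F(w) = \frac{w^{3}}{18} + \frac{187 w}{24} + \left(- \frac{w^{3}}{12} - 4 w\right) \log{\left(2 w^{2} + \frac{5}{2} \right)} - \frac{187 \sqrt{5} \operatorname{atan}{\left(\frac{2 \sqrt{5} w}{5} \right)}}{48}.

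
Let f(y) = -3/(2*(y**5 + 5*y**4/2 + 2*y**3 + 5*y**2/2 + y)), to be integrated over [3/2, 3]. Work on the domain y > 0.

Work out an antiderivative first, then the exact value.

Antiderivative: F(y) = (-15*log(y) + 16*log(y + 1/2) - log(y + 2) + 6*atan(y))/10; value = -3*log(3)/2 - 8*log(2)/5 - 3*atan(3/2)/5 - log(5)/10 + 3*log(3/2)/2 + 3*atan(3)/5 + 17*log(7/2)/10

Factor the denominator (y*(y + 2)*(2*y + 1)*(y**2 + 1)) and decompose: f = 3/(5*(y**2 + 1)) + 16/(5*(2*y + 1)) - 1/(10*(y + 2)) - 3/(2*y); each piece integrates to a log, atan, or power term.
F(y) = (-15*log(y) + 16*log(y + 1/2) - log(y + 2) + 6*atan(y))/10 is an antiderivative of f.
Check: d/dy[(-15*log(y) + 16*log(y + 1/2) - log(y + 2) + 6*atan(y))/10] = -3/(2*y**5 + 5*y**4 + 4*y**3 + 5*y**2 + 2*y), which equals f(y).
F(3) = -3*log(3)/2 - log(5)/10 + 3*atan(3)/5 + 8*log(7/2)/5; F(3/2) = -3*log(3/2)/2 - log(7/2)/10 + 3*atan(3/2)/5 + 8*log(2)/5.
Integral = F(3) - F(3/2) = -3*log(3)/2 - 8*log(2)/5 - 3*atan(3/2)/5 - log(5)/10 + 3*log(3/2)/2 + 3*atan(3)/5 + 17*log(7/2)/10.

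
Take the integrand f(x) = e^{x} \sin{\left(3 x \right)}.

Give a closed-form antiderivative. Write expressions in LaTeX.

An antiderivative is F(x) = \frac{e^{x} \sin{\left(3 x \right)}}{10} - \frac{3 e^{x} \cos{\left(3 x \right)}}{10}.

Since d/dx undoes antidifferentiation here, F'(x) = f(x) is required of F(x).
Check: d/dx[\frac{e^{x} \sin{\left(3 x \right)}}{10} - \frac{3 e^{x} \cos{\left(3 x \right)}}{10}] = e^{x} \sin{\left(3 x \right)} = f(x).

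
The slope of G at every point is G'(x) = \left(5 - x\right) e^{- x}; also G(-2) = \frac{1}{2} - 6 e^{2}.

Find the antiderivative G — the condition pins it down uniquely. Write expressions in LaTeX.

G(x) = \frac{\left(2 x + e^{x} - 8\right) e^{- x}}{2}

G'(x) has the shape u'v + uv' for u = x - 4 and v = e^{- x} — it is the derivative of the product u*v.
A general antiderivative is \left(x - 4\right) e^{- x} + C.
The condition gives C = \frac{1}{2} - 6 e^{2} - (- 6 e^{2}) = \frac{1}{2}.
So G(x) = \frac{\left(2 x + e^{x} - 8\right) e^{- x}}{2}.
Check: d/dx[\frac{\left(2 x + e^{x} - 8\right) e^{- x}}{2}] = \left(5 - x\right) e^{- x} = G'(x).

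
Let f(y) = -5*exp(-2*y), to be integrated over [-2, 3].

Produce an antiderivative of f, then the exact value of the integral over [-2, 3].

An antiderivative F(y) passes only if d/dy[F] lands on f(y) exactly.
F(y) = 5*exp(-2*y)/2 is an antiderivative of f.
Check: d/dy[5*exp(-2*y)/2] = -5*exp(-2*y) = f(y).
F(3) = 5*exp(-6)/2; F(-2) = 5*exp(4)/2.
Integral = F(3) - F(-2) = -5*exp(4)/2 + 5*exp(-6)/2.

Antiderivative: F(y) = 5*exp(-2*y)/2; value = -5*exp(4)/2 + 5*exp(-6)/2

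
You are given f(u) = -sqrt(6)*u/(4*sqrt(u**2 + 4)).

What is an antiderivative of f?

f matches the chain-rule pattern g'(h)*h' with inner function h(u) = 3*u**2/2 + 6; substituting w = h(u) collapses the integral.
Check: d/du[-sqrt(3*u**2/2 + 6)/2] = -sqrt(6)*u/(4*sqrt(u**2 + 4)) = f(u).

An antiderivative is F(u) = -sqrt(3*u**2/2 + 6)/2.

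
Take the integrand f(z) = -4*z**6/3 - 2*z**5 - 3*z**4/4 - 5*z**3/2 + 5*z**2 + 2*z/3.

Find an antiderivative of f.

An antiderivative is F(z) = -4*z**7/21 - z**6/3 - 3*z**5/20 - 5*z**4/8 + 5*z**3/3 + z**2/3.

The integrand splits into summands that can be handled one at a time.
Check: d/dz[-4*z**7/21 - z**6/3 - 3*z**5/20 - 5*z**4/8 + 5*z**3/3 + z**2/3] = -4*z**6/3 - 2*z**5 - 3*z**4/4 - 5*z**3/2 + 5*z**2 + 2*z/3 = f(z).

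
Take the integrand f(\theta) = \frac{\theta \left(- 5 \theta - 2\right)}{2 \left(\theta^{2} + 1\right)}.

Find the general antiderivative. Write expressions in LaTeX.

Any candidate F(\theta) must reproduce f(\theta) exactly when differentiated.
Check: d/d\theta[- \frac{5 \theta}{2} - \frac{\log{\left(\theta^{2} + 1 \right)}}{2} + \frac{5 \operatorname{atan}{\left(\theta \right)}}{2}] = \frac{- 5 \theta^{2} - 2 \theta}{2 \theta^{2} + 2}, which equals f(\theta).

F(\theta) = - \frac{5 \theta}{2} - \frac{\log{\left(\theta^{2} + 1 \right)}}{2} + \frac{5 \operatorname{atan}{\left(\theta \right)}}{2} + C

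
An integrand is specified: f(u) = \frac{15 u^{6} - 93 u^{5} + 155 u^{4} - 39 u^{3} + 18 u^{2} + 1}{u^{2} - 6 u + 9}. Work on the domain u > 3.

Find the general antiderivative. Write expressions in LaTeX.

F(u) = \frac{36 u^{6} - 117 u^{5} + 35 u^{4} - 24 u^{3} - 12 u + 24}{12 u - 36} + C

Differentiate the proposed F(u) back; it has to land on f(u) exactly.
Check: d/du[\frac{36 u^{6} - 117 u^{5} + 35 u^{4} - 24 u^{3} - 12 u + 24}{12 u - 36}] = \frac{15 u^{6} - 93 u^{5} + 155 u^{4} - 39 u^{3} + 18 u^{2} + 1}{u^{2} - 6 u + 9} = f(u).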